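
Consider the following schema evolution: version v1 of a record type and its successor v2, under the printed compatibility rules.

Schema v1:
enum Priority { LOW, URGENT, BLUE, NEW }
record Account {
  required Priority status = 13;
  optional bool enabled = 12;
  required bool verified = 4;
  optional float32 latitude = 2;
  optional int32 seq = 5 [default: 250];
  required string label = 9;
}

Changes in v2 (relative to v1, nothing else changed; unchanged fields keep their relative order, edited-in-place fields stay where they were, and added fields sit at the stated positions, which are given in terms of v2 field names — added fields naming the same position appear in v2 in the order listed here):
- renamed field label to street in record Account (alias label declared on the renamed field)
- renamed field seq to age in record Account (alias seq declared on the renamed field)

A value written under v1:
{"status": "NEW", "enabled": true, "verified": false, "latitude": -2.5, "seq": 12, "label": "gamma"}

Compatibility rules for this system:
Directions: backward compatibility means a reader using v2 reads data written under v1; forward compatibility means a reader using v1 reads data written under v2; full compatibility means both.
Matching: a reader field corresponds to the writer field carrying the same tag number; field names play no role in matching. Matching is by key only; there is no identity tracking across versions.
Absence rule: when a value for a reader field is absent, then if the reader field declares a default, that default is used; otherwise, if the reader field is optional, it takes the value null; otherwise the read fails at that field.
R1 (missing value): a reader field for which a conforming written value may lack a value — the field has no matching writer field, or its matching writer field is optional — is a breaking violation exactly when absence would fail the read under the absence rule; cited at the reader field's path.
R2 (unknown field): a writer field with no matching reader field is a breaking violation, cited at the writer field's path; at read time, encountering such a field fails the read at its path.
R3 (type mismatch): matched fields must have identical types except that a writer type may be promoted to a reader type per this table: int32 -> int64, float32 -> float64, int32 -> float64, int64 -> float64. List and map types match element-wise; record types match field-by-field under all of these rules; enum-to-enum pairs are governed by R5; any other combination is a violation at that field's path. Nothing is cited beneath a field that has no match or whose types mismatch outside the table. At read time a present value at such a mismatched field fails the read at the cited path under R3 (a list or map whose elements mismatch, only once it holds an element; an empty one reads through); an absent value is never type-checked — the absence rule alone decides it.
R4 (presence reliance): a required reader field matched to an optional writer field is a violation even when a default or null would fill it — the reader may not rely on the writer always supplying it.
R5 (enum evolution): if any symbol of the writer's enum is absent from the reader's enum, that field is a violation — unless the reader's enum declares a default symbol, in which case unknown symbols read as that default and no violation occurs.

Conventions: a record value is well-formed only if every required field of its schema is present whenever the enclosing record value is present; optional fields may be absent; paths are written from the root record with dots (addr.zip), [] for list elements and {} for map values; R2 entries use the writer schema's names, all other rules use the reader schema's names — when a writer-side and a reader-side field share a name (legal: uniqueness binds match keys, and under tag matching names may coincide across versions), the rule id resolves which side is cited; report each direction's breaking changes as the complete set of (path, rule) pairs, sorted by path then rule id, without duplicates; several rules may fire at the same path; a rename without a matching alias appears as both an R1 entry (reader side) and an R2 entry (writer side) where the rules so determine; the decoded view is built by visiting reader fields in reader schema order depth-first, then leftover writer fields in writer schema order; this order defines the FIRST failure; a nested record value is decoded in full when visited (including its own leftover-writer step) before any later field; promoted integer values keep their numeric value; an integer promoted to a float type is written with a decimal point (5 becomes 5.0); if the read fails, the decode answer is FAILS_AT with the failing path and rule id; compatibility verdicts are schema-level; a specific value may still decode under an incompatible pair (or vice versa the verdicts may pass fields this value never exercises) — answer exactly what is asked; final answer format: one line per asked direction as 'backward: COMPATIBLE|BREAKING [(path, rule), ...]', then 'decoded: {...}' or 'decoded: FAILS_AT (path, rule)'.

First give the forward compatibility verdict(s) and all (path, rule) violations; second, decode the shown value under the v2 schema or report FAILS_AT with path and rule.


the writer's type comes first in each Account pair
forward analysis of Account with v1 as reader and v2 as writer:
  writer required, Priority -> Priority: reader status maps from writer status
  writer optional, bool -> bool: reader enabled maps from writer enabled
  writer required, bool -> bool: reader verified maps from writer verified
  writer optional, float32 -> float32: reader latitude maps from writer latitude
  writer optional, int32 -> int32: reader seq maps from writer age
  writer required, string -> string: reader label maps from writer street
  => forward: COMPATIBLE
decode (reader v2):
  status := "NEW"
  enabled := true
  verified := false
  latitude := -2.5
  age := 12 (from writer seq)
  street := "gamma" (from writer label)
  => decoded: {"status": "NEW", "enabled": true, "verified": false, "latitude": -2.5, "age": 12, "street": "gamma"}

forward: COMPATIBLE []; decoded: {"status": "NEW", "enabled": true, "verified": false, "latitude": -2.5, "age": 12, "street": "gamma"}


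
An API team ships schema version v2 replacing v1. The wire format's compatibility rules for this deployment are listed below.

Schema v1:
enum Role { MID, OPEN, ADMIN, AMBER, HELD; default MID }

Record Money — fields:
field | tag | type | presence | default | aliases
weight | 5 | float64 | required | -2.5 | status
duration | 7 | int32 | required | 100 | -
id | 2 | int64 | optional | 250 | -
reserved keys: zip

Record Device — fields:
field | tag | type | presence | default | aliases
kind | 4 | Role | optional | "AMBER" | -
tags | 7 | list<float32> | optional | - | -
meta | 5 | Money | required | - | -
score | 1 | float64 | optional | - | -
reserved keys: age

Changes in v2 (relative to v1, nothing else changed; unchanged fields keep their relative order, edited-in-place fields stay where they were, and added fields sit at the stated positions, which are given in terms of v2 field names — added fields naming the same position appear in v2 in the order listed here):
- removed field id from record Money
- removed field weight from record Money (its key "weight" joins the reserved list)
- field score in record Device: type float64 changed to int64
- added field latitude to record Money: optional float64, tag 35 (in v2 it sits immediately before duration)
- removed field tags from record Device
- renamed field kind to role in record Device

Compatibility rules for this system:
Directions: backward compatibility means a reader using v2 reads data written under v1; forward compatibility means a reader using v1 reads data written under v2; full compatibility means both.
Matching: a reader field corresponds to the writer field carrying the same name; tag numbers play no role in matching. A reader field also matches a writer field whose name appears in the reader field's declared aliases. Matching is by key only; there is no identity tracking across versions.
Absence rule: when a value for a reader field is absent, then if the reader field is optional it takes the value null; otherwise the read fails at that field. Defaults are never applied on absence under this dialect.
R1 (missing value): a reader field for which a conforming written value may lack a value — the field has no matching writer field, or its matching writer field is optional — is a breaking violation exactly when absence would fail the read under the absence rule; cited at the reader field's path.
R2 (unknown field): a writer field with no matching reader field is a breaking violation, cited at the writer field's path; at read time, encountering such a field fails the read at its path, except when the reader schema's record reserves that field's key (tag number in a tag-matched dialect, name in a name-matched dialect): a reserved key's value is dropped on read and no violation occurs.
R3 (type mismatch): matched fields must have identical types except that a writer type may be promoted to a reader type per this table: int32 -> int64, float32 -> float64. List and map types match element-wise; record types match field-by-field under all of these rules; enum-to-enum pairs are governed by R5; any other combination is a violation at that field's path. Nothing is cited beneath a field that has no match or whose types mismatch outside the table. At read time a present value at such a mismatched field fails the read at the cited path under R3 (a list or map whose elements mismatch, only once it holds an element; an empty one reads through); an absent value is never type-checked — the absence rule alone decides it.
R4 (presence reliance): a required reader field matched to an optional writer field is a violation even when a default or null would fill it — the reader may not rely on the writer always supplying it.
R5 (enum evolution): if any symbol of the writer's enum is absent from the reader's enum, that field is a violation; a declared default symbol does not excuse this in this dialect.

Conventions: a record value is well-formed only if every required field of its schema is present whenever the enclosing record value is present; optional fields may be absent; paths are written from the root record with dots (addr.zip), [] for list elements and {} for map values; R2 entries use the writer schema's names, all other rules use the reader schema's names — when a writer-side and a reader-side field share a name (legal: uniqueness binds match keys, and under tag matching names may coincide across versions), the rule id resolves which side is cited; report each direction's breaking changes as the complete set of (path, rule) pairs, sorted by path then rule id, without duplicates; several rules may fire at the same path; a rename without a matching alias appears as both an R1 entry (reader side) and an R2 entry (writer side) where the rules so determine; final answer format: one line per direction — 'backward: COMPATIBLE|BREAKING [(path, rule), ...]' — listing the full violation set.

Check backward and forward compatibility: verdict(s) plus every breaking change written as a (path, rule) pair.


backward: BREAKING [(kind, R2), (meta.id, R2), (score, R3), (tags, R2)]; forward: BREAKING [(meta.latitude, R2), (meta.weight, R1), (role, R2), (score, R3)]

arrows below run writer -> reader for Device
backward on Device — v2 reading data written by v1:
  role: no writer match
  meta <- meta (Money -> Money, writer required)
  score <- score (float64 -> int64, writer optional)
  writer kind: unknown to reader
  writer tags: unknown to reader
  meta.latitude: no writer match
  meta.duration <- meta.duration (int32 -> int32, writer required)
  writer meta.weight: unknown to reader
  writer meta.id: unknown to reader
  rule R2 violated at kind
  rule R2 violated at meta.id
  rule R3 violated at score
  rule R2 violated at tags
  => backward verdict for Device: BREAKING, 4 violation(s)
forward on Device — v1 reading data written by v2:
  kind: no writer match
  tags: no writer match
  meta <- meta (Money -> Money, writer required)
  score <- score (int64 -> float64, writer optional)
  writer role: unknown to reader
  meta.weight: no writer match
  meta.duration <- meta.duration (int32 -> int32, writer required)
  meta.id: no writer match
  writer meta.latitude: unknown to reader
  rule R2 violated at meta.latitude
  rule R1 violated at meta.weight
  rule R2 violated at role
  rule R3 violated at score
  => forward verdict for Device: BREAKING, 4 violation(s)


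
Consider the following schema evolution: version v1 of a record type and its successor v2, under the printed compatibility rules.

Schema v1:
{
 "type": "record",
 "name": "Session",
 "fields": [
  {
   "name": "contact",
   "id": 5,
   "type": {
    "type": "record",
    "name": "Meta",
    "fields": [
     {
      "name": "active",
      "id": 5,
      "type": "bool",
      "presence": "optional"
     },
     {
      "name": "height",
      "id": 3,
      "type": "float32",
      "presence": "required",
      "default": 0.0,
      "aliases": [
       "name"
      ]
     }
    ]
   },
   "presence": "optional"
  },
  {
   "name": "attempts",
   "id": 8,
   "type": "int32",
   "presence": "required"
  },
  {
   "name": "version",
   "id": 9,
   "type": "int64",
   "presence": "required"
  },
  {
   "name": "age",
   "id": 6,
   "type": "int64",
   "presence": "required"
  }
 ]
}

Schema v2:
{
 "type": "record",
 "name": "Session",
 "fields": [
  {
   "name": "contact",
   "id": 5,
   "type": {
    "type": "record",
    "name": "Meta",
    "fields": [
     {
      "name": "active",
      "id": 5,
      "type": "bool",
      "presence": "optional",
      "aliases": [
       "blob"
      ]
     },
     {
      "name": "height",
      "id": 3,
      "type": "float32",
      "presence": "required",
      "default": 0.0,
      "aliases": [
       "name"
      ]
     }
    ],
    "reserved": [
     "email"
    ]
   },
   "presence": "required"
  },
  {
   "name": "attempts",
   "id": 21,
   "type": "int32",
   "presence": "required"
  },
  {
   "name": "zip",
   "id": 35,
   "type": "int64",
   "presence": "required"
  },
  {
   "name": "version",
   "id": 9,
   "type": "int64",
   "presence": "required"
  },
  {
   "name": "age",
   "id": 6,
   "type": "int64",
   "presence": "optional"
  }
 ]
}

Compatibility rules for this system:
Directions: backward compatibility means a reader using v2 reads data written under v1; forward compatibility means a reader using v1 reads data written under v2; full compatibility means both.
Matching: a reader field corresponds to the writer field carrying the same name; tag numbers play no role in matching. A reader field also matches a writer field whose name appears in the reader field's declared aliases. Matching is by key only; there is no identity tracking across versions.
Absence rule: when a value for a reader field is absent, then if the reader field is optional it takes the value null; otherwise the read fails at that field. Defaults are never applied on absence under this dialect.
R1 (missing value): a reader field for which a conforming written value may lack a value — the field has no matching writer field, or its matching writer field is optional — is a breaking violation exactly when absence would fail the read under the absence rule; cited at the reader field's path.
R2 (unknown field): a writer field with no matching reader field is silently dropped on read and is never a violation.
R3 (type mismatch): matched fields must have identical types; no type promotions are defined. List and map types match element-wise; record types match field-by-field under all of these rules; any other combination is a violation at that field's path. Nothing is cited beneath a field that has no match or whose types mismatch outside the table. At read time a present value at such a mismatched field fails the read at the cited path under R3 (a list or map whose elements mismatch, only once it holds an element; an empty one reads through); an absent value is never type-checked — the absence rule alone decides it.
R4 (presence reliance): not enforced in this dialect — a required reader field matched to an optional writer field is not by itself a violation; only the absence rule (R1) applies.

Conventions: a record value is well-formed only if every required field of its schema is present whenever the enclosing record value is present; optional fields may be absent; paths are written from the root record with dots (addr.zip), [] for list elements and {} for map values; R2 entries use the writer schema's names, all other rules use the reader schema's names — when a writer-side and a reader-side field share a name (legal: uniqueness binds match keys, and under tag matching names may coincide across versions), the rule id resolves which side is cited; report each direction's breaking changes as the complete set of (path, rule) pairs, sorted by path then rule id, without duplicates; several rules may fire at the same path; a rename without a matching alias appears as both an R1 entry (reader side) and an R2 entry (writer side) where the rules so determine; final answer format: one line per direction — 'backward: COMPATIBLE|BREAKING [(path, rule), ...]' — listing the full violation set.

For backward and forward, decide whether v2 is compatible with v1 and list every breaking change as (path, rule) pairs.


arrows below run writer -> reader for Session
backward for Session (reader v2, writer v1):
  Meta -> Meta, writer optional: contact aligns to contact
  int32 -> int32, writer required: attempts aligns to attempts
  zip has no writer counterpart
  int64 -> int64, writer required: version aligns to version
  int64 -> int64, writer required: age aligns to age
  bool -> bool, writer optional: contact.active aligns to contact.active
  float32 -> float32, writer required: contact.height aligns to contact.height
  breaking: (contact, R1)
  breaking: (zip, R1)
  backward on Session therefore BREAKING (2)
forward for Session (reader v1, writer v2):
  Meta -> Meta, writer required: contact aligns to contact
  int32 -> int32, writer required: attempts aligns to attempts
  int64 -> int64, writer required: version aligns to version
  int64 -> int64, writer optional: age aligns to age
  writer field zip has no reader counterpart
  bool -> bool, writer optional: contact.active aligns to contact.active
  float32 -> float32, writer required: contact.height aligns to contact.height
  breaking: (age, R1)
  forward on Session therefore BREAKING (1)

backward: BREAKING [(contact, R1), (zip, R1)]; forward: BREAKING [(age, R1)]


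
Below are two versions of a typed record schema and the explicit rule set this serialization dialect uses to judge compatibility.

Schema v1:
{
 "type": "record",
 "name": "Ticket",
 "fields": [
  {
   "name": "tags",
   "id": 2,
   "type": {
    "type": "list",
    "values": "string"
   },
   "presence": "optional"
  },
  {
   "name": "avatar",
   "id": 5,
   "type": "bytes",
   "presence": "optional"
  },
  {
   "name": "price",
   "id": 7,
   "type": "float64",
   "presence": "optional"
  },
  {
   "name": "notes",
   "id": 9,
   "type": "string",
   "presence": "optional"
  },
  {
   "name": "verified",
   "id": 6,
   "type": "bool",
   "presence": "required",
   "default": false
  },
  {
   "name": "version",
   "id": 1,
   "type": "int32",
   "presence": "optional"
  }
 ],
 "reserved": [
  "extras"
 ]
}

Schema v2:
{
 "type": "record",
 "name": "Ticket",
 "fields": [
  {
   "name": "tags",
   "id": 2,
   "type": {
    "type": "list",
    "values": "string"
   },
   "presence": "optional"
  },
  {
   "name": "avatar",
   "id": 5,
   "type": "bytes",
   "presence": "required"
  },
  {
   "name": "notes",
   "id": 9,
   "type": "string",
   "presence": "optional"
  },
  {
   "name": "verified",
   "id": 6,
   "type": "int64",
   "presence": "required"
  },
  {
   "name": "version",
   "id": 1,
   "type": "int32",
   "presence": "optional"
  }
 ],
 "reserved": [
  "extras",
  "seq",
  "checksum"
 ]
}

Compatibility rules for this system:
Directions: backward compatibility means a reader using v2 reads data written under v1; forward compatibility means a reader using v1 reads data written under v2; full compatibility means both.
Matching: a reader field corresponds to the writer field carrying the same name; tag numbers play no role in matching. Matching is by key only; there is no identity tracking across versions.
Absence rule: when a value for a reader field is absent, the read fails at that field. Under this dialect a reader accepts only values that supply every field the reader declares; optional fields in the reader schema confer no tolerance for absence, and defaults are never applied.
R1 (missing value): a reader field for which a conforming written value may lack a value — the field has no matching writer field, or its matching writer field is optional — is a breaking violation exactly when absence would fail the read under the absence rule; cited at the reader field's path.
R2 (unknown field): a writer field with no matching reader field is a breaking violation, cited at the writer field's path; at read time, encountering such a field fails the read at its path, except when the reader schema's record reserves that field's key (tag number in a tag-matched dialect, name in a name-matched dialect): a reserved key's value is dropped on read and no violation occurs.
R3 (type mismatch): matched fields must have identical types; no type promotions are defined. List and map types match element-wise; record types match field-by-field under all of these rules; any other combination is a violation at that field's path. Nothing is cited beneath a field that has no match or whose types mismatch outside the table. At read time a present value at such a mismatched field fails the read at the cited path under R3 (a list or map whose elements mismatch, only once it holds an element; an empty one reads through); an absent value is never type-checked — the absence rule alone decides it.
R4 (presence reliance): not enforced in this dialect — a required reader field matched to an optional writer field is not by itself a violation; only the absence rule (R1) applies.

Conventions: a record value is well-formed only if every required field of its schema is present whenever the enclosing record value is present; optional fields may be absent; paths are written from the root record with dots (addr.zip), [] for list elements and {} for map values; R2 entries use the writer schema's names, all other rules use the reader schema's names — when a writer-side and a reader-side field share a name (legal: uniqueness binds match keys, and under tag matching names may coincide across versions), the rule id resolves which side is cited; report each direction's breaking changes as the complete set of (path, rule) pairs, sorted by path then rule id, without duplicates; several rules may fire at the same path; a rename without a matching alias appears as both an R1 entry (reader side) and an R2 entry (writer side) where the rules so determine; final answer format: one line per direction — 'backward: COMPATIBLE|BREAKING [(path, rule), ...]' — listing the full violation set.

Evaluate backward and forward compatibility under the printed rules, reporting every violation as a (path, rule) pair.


the writer's type comes first in each Ticket pair
backward on Ticket — v2 reading data written by v1:
  writer optional, list<string> -> list<string>: reader tags maps from writer tags
  writer optional, bytes -> bytes: reader avatar maps from writer avatar
  writer optional, string -> string: reader notes maps from writer notes
  writer required, bool -> int64: reader verified maps from writer verified
  writer optional, int32 -> int32: reader version maps from writer version
  writer price: unknown to reader
  violation R1 at avatar
  violation R1 at notes
  violation R2 at price
  violation R1 at tags
  violation R3 at verified
  violation R1 at version
  => backward: BREAKING (6)
forward on Ticket — v1 reading data written by v2:
  writer optional, list<string> -> list<string>: reader tags maps from writer tags
  writer required, bytes -> bytes: reader avatar maps from writer avatar
  price: no writer match
  writer optional, string -> string: reader notes maps from writer notes
  writer required, int64 -> bool: reader verified maps from writer verified
  writer optional, int32 -> int32: reader version maps from writer version
  violation R1 at notes
  violation R1 at price
  violation R1 at tags
  violation R3 at verified
  violation R1 at version
  => forward: BREAKING (5)

backward: BREAKING [(avatar, R1), (notes, R1), (price, R2), (tags, R1), (verified, R3), (version, R1)]; forward: BREAKING [(notes, R1), (price, R1), (tags, R1), (verified, R3), (version, R1)]


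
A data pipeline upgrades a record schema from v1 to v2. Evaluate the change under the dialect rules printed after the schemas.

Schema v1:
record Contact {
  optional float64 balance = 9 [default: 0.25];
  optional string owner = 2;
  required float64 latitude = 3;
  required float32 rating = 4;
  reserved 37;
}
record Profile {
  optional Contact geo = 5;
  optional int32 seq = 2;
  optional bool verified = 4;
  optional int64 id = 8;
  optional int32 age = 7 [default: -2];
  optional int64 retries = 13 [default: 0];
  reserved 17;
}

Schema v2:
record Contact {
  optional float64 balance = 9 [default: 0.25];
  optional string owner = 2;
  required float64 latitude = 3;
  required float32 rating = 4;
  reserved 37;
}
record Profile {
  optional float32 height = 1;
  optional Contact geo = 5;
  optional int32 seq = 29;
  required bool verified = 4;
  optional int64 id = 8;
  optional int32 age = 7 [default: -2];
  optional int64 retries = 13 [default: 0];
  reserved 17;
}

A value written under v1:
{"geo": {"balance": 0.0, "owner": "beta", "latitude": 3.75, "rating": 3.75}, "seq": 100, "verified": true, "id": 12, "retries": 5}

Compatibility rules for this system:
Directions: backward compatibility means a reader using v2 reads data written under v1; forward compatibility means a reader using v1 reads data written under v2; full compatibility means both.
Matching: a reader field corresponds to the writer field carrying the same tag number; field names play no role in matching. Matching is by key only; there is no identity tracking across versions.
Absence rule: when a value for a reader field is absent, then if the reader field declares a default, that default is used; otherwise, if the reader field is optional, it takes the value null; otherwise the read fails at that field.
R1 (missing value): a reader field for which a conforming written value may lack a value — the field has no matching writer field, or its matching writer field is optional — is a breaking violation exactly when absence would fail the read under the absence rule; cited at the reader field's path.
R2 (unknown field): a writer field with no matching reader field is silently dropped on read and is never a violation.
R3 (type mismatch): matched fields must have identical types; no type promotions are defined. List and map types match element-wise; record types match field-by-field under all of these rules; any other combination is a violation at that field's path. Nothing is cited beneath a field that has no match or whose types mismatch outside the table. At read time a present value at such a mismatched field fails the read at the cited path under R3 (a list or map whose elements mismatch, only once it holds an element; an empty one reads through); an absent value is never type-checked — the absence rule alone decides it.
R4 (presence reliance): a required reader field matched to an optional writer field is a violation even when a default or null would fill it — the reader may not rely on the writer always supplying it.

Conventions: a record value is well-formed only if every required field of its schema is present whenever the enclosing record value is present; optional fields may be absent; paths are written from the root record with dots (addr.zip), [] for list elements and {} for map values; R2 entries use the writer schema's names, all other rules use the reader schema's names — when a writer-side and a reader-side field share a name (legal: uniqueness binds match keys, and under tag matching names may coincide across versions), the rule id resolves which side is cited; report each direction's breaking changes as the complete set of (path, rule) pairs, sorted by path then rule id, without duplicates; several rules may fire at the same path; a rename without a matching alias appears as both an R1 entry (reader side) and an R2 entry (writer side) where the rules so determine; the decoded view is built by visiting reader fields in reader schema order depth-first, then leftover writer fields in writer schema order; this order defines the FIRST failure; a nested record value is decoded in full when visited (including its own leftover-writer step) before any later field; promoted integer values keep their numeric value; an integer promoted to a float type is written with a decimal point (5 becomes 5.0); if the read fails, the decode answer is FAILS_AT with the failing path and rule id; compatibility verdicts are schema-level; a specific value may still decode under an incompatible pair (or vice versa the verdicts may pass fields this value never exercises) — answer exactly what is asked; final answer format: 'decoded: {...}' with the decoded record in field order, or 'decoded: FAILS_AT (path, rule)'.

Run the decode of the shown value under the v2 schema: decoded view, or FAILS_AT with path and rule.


decoded: {"height": null, "geo": {"balance": 0.0, "owner": "beta", "latitude": 3.75, "rating": 3.75}, "seq": null, "verified": true, "id": 12, "age": -2, "retries": 5}

the writer's type comes first in each Profile pair
decode walk for Profile under reader schema v2:
  height := null (absent, optional -> null)
  geo.balance := 0.0
  geo.owner := "beta"
  geo.latitude := 3.75
  geo.rating := 3.75
  seq := null (absent, optional -> null)
  verified := true
  id := 12
  age := -2 (absent -> default)
  retries := 5
  writer seq: unknown -> dropped
  => decoded: {"height": null, "geo": {"balance": 0.0, "owner": "beta", "latitude": 3.75, "rating": 3.75}, "seq": null, "verified": true, "id": 12, "age": -2, "retries": 5}
the other Profile changes do not affect what is asked:
  field verified in record Profile: optional changed to required -> changes Profile's schema-level verdicts only — the decode of this value is the same


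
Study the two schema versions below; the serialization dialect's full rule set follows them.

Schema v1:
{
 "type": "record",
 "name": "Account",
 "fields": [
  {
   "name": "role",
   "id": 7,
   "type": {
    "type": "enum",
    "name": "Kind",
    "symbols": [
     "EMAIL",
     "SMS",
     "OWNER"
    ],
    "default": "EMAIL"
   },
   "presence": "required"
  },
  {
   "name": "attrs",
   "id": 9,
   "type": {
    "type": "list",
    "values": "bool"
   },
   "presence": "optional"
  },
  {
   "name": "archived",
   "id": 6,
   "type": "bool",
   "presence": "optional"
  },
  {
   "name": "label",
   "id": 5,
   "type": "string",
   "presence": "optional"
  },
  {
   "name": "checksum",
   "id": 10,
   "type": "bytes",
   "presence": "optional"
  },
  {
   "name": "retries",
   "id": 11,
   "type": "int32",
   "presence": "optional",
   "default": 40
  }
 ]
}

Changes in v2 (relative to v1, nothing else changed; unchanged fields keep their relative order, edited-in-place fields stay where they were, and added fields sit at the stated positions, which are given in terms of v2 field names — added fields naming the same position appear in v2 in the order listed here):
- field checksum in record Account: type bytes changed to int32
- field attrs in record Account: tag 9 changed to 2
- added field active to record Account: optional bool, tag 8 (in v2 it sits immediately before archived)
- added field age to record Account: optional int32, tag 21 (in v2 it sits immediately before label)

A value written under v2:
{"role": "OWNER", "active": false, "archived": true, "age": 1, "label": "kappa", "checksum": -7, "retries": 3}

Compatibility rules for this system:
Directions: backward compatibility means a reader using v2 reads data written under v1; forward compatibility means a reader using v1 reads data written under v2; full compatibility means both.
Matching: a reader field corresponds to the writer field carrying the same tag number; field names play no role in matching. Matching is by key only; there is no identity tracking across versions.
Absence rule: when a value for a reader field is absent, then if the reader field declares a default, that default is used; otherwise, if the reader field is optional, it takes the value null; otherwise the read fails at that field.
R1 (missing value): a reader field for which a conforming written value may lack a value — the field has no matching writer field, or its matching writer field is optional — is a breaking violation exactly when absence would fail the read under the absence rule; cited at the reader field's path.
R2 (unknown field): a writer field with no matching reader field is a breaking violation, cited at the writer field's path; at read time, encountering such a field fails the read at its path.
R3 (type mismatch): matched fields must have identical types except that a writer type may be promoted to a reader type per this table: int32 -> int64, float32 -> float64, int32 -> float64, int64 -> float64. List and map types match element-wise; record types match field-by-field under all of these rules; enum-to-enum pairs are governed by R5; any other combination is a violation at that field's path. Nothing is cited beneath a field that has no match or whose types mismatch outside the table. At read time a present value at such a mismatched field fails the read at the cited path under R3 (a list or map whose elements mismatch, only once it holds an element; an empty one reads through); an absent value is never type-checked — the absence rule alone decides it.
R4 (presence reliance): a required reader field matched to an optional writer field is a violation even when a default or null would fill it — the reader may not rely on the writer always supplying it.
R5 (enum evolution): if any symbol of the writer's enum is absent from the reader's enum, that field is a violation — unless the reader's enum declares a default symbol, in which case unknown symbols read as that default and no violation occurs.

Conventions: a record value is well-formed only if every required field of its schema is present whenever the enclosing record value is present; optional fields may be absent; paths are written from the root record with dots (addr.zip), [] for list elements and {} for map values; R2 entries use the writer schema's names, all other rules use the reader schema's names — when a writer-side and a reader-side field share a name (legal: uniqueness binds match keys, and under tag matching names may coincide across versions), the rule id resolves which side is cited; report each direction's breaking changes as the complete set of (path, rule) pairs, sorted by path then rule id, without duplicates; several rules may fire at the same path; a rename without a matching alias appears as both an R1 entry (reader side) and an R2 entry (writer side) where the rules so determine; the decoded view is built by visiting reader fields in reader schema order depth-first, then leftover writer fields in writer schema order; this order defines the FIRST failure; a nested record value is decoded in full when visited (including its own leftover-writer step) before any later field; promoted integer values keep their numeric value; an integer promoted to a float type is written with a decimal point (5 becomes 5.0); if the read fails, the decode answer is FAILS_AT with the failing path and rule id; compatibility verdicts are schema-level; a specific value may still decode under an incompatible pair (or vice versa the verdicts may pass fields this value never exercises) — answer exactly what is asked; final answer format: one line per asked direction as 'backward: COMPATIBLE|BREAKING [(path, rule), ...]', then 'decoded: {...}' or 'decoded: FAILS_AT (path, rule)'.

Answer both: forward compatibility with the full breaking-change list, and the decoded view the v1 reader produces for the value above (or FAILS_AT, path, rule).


in Account below, arrows point writer -> reader
forward analysis of Account with v1 as reader and v2 as writer:
  role: paired with writer role (Kind -> Kind; writer required)
  no writer field matches reader attrs
  archived: paired with writer archived (bool -> bool; writer optional)
  label: paired with writer label (string -> string; writer optional)
  checksum: paired with writer checksum (int32 -> bytes; writer optional)
  retries: paired with writer retries (int32 -> int32; writer optional)
  attrs (writer side), unknown to reader
  active (writer side), unknown to reader
  age (writer side), unknown to reader
  violation R2 at active
  violation R2 at age
  violation R2 at attrs
  violation R3 at checksum
  => forward: BREAKING (4)
decoding the Account value with the v1 reader:
  role := "OWNER"
  attrs := null (absent, optional -> null)
  archived := true
  label := "kappa"
  read fails at checksum under R3
  => FAILS_AT (checksum, R3)

forward: BREAKING [(active, R2), (age, R2), (attrs, R2), (checksum, R3)]; decoded: FAILS_AT (checksum, R3)


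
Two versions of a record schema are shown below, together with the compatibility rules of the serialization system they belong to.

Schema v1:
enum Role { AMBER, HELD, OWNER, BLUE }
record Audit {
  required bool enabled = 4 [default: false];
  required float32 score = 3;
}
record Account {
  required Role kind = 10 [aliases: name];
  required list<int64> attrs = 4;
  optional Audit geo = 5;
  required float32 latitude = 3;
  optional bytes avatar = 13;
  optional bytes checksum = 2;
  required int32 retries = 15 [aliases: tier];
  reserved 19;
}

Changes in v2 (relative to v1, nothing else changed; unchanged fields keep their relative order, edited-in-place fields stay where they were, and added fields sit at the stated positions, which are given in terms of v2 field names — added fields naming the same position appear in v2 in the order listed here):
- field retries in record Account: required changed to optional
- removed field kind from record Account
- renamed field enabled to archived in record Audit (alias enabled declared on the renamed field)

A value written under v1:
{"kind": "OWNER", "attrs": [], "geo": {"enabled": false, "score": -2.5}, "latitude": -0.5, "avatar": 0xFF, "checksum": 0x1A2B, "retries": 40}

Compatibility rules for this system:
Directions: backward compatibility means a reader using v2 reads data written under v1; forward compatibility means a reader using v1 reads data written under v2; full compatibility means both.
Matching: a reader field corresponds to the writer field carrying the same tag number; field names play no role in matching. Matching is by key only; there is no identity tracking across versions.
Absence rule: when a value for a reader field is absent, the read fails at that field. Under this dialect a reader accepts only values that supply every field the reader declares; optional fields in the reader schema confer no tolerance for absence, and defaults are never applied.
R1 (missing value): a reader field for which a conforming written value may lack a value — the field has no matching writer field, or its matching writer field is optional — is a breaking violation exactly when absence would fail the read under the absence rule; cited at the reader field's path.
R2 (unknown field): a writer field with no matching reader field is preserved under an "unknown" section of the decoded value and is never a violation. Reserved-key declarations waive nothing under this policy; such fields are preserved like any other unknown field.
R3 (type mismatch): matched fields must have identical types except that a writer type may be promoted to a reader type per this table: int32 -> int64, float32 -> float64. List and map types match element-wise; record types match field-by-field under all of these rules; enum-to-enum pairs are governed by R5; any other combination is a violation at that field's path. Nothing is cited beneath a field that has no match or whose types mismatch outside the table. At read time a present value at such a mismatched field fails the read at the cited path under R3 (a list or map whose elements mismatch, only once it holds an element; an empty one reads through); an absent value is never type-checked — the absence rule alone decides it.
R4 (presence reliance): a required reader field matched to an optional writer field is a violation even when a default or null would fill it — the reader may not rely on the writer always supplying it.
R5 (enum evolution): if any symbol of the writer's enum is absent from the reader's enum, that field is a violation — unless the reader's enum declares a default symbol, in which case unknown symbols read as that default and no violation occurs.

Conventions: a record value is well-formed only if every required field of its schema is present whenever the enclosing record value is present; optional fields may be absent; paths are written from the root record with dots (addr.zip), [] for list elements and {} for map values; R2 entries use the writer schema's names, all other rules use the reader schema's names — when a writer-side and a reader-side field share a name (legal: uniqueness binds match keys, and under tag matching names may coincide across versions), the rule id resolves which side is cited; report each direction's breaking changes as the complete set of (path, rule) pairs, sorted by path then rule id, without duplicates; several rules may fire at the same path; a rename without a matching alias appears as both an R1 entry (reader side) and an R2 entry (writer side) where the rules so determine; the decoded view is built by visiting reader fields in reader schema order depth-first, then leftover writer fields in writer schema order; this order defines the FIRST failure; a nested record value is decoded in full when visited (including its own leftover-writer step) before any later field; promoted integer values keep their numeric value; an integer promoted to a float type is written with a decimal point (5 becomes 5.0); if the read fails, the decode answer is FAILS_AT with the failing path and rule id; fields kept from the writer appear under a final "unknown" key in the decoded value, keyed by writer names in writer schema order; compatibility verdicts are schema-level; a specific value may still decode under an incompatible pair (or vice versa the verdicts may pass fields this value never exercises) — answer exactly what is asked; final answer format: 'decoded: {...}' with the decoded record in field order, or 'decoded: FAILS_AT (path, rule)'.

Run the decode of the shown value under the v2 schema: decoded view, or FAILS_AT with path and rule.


decoded: {"attrs": [], "geo": {"archived": false, "score": -2.5}, "latitude": -0.5, "avatar": 0xFF, "checksum": 0x1A2B, "retries": 40, "unknown": {"kind": "OWNER"}}

in Account below, arrows point writer -> reader
migrating the Account value to v2:
  attrs := []
  geo.archived := false (from writer enabled)
  geo.score := -2.5
  latitude := -0.5
  avatar := 0xFF
  checksum := 0x1A2B
  retries := 40
  writer kind: kept under "unknown"
  => decoded: {"attrs": [], "geo": {"archived": false, "score": -2.5}, "latitude": -0.5, "avatar": 0xFF, "checksum": 0x1A2B, "retries": 40, "unknown": {"kind": "OWNER"}}
remaining Account differences; none change what is asked:
  field retries in record Account: required changed to optional -> changes Account's schema-level verdicts only — the decode of this value is the same
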